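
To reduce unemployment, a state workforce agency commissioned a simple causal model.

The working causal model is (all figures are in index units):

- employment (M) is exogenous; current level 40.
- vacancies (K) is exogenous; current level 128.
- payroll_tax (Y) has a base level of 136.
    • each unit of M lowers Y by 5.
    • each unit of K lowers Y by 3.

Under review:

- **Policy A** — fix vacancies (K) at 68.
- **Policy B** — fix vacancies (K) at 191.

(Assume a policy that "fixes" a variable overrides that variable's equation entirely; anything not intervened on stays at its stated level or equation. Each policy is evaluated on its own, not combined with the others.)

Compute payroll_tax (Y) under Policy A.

Policy A (K := 68):
  M = 40
  K = 68
  Y = 136 − 5·40 − 3·68 = -268

-268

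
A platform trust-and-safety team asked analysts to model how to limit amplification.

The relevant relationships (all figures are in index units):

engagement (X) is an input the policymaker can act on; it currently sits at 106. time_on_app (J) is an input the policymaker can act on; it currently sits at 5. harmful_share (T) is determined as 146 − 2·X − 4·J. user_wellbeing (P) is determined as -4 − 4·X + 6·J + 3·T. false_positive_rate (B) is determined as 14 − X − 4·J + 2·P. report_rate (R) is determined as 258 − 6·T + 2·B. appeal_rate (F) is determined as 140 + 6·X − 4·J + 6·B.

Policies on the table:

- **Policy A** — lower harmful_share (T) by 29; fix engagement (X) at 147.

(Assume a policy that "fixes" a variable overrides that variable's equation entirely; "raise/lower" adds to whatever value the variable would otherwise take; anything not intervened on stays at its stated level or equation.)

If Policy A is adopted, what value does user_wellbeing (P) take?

Policy A (T − 29, X := 147):
  X = 147
  J = 5
  T = 146 − 2·147 − 4·5 (−29 from intervention) = -197
  P = -4 − 4·147 + 6·5 + 3·(-197) = -1153

-1153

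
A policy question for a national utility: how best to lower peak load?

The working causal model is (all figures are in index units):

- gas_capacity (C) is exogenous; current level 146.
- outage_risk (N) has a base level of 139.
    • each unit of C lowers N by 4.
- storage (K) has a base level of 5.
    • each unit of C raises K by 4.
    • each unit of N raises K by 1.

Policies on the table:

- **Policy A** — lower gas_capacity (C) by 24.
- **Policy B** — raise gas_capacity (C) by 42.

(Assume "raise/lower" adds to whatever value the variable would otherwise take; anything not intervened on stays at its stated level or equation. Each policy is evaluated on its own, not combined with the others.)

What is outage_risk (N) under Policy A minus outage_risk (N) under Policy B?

264

Policy A (C − 24):
  C = 146 − 24 = 122
  N = 139 − 4·122 = -349
Policy B (C + 42):
  C = 146 + 42 = 188
  N = 139 − 4·188 = -613
N: -349 − (-613) = 264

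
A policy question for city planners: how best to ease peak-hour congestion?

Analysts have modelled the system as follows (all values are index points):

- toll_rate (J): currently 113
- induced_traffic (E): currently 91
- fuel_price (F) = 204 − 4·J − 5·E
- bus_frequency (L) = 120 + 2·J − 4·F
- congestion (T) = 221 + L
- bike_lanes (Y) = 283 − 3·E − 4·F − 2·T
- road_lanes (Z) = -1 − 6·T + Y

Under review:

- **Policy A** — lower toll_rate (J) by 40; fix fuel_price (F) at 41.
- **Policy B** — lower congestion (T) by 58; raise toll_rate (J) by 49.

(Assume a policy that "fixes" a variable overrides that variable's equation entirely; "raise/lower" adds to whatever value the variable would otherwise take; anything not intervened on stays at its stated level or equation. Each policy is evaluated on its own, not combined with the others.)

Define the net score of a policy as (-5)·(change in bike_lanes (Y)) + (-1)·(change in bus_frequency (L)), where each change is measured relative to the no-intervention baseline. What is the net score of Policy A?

-12624

Baseline:
  J = 113
  E = 91
  F = 204 − 4·113 − 5·91 = -703
  L = 120 + 2·113 − 4·(-703) = 3158
  T = 221 + 3158 = 3379
  Y = 283 − 3·91 − 4·(-703) − 2·3379 = -3936
Policy A (J − 40, F := 41):
  J = 113 − 40 = 73
  E = 91
  F = 41
  L = 120 + 2·73 − 4·41 = 102
  T = 221 + 102 = 323
  Y = 283 − 3·91 − 4·41 − 2·323 = -800
ΔY = -800 − (-3936) = 3136; ΔL = 102 − 3158 = -3056
Score = (-5)·3136 + (-1)·(-3056) = -12624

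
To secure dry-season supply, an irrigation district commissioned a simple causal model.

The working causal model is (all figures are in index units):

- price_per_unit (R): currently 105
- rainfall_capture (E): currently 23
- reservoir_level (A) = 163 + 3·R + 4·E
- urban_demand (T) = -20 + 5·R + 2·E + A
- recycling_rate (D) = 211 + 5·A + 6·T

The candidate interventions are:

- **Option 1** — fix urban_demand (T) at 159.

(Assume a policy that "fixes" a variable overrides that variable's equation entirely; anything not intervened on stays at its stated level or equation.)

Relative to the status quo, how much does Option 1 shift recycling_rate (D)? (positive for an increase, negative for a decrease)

-5772

Baseline:
  R = 105
  E = 23
  A = 163 + 3·105 + 4·23 = 570
  T = -20 + 5·105 + 2·23 + 570 = 1121
  D = 211 + 5·570 + 6·1121 = 9787
Option 1 (T := 159):
  R = 105
  E = 23
  A = 163 + 3·105 + 4·23 = 570
  T = 159
  D = 211 + 5·570 + 6·159 = 4015
Change in D: 4015 − 9787 = -5772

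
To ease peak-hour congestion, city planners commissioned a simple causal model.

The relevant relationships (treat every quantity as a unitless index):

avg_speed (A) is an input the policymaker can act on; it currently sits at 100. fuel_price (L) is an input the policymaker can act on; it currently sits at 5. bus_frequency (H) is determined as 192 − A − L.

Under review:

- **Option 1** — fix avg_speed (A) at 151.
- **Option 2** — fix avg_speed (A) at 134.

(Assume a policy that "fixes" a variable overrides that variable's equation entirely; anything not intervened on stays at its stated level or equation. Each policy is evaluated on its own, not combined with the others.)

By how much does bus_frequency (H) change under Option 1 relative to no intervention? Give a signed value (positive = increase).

Baseline:
  A = 100
  L = 5
  H = 192 − 100 − 5 = 87
Option 1 (A := 151):
  A = 151
  L = 5
  H = 192 − 151 − 5 = 36
Change in H: 36 − 87 = -51

-51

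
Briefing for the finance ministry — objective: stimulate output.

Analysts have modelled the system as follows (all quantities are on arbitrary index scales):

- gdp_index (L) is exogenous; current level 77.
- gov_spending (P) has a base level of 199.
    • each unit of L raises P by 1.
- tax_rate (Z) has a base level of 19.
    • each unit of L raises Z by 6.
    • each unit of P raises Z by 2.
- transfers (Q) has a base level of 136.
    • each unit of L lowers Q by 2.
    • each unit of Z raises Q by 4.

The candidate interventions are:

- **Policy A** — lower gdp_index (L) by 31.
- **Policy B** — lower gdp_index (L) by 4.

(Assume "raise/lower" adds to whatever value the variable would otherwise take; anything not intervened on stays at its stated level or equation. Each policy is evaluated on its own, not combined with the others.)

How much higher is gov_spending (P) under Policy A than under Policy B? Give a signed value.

Policy A (L − 31):
  L = 77 − 31 = 46
  P = 199 + 46 = 245
Policy B (L − 4):
  L = 77 − 4 = 73
  P = 199 + 73 = 272
P: 245 − 272 = -27

-27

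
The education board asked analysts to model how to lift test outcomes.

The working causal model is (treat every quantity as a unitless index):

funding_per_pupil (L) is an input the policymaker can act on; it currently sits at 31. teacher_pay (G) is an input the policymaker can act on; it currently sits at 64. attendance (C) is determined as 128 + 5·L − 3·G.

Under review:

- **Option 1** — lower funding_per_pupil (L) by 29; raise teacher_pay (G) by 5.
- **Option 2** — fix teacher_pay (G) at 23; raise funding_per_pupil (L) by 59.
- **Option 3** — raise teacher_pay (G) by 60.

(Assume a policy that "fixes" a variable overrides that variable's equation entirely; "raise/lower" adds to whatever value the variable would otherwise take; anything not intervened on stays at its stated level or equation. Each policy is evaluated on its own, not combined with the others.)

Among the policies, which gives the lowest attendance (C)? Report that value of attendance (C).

Option 1 (L − 29, G + 5):
  L = 31 − 29 = 2
  G = 64 + 5 = 69
  C = 128 + 5·2 − 3·69 = -69
Option 2 (G := 23, L + 59):
  L = 31 + 59 = 90
  G = 23
  C = 128 + 5·90 − 3·23 = 509
Option 3 (G + 60):
  L = 31
  G = 64 + 60 = 124
  C = 128 + 5·31 − 3·124 = -89
Comparing — Option 1: C=-69, Option 2: C=509, Option 3: C=-89. Lowest is -89 (Option 3).

-89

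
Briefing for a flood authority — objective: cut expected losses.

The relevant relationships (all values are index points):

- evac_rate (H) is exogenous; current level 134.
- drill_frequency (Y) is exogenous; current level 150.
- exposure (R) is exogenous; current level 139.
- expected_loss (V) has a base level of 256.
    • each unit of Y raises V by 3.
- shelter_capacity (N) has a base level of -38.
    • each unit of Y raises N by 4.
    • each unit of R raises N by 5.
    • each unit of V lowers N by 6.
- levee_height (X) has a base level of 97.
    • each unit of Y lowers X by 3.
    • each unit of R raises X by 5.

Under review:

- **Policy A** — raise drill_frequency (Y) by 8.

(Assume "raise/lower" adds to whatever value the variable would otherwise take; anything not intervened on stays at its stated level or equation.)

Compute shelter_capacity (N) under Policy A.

Policy A (Y + 8):
  Y = 150 + 8 = 158
  R = 139
  V = 256 + 3·158 = 730
  N = -38 + 4·158 + 5·139 − 6·730 = -3091

-3091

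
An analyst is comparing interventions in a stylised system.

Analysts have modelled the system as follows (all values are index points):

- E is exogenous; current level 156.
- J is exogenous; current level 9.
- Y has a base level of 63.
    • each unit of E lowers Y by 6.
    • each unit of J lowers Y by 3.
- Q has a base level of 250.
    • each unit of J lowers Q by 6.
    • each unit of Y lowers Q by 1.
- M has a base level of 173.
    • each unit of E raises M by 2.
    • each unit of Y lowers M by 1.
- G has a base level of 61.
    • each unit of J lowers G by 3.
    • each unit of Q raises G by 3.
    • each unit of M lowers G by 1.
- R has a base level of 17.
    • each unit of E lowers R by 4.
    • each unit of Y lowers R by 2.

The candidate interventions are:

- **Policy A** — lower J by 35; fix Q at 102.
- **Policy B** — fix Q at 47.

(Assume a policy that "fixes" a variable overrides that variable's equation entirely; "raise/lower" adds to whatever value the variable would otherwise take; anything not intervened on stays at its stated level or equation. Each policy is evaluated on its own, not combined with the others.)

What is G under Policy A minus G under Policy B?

375

Policy A (J − 35, Q := 102):
  E = 156
  J = 9 − 35 = -26
  Y = 63 − 6·156 − 3·(-26) = -795
  Q = 102
  M = 173 + 2·156 − (-795) = 1280
  G = 61 − 3·(-26) + 3·102 − 1280 = -835
Policy B (Q := 47):
  E = 156
  J = 9
  Y = 63 − 6·156 − 3·9 = -900
  Q = 47
  M = 173 + 2·156 − (-900) = 1385
  G = 61 − 3·9 + 3·47 − 1385 = -1210
G: -835 − (-1210) = 375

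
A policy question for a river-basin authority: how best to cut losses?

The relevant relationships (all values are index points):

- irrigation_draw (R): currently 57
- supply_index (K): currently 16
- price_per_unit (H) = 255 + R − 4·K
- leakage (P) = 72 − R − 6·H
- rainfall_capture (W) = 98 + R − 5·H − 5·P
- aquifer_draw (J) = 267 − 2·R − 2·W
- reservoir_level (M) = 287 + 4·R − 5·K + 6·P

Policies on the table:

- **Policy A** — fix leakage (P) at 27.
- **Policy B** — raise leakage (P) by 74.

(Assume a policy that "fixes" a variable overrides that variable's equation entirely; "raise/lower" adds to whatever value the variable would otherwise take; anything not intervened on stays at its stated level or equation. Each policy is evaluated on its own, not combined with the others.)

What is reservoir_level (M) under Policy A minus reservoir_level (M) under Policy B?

8556

Policy A (P := 27):
  R = 57
  K = 16
  H = 255 + 57 − 4·16 = 248
  P = 27
  M = 287 + 4·57 − 5·16 + 6·27 = 597
Policy B (P + 74):
  R = 57
  K = 16
  H = 255 + 57 − 4·16 = 248
  P = 72 − 57 − 6·248 (+74 from intervention) = -1399
  M = 287 + 4·57 − 5·16 + 6·(-1399) = -7959
M: 597 − (-7959) = 8556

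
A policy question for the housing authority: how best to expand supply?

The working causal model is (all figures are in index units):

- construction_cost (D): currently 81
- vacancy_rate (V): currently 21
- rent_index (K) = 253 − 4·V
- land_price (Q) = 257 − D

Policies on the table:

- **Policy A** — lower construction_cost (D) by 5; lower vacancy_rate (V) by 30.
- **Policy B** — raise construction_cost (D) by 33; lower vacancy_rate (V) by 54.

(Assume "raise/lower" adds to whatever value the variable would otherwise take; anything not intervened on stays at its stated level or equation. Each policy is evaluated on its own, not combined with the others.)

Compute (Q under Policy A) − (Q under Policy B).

Policy A (D − 5, V − 30):
  D = 81 − 5 = 76
  Q = 257 − 76 = 181
Policy B (D + 33, V − 54):
  D = 81 + 33 = 114
  Q = 257 − 114 = 143
Q: 181 − 143 = 38

38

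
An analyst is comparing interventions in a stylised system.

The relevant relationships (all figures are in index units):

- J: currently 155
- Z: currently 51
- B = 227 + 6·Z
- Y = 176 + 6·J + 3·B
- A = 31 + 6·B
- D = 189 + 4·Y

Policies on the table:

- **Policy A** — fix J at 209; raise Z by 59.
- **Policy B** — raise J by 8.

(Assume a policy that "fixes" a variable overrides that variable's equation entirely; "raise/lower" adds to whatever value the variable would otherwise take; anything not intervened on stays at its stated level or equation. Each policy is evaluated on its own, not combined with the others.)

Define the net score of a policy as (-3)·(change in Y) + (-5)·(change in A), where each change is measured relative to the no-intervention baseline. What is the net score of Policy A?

Baseline:
  J = 155
  Z = 51
  B = 227 + 6·51 = 533
  Y = 176 + 6·155 + 3·533 = 2705
  A = 31 + 6·533 = 3229
Policy A (J := 209, Z + 59):
  J = 209
  Z = 51 + 59 = 110
  B = 227 + 6·110 = 887
  Y = 176 + 6·209 + 3·887 = 4091
  A = 31 + 6·887 = 5353
ΔY = 4091 − 2705 = 1386; ΔA = 5353 − 3229 = 2124
Score = (-3)·1386 + (-5)·2124 = -14778

-14778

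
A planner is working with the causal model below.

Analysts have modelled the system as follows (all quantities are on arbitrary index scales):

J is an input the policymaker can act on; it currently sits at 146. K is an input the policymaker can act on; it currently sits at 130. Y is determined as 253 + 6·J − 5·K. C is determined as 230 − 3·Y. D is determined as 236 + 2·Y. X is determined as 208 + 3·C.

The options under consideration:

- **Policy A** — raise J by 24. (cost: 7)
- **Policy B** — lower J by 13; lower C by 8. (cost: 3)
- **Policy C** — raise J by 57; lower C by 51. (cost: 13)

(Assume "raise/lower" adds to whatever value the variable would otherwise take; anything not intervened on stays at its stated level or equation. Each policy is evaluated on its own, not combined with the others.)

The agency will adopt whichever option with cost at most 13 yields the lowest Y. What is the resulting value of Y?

Policy A (J + 24):
  J = 146 + 24 = 170
  K = 130
  Y = 253 + 6·170 − 5·130 = 623
Policy B (J − 13, C − 8):
  J = 146 − 13 = 133
  K = 130
  Y = 253 + 6·133 − 5·130 = 401
Policy C (J + 57, C − 51):
  J = 146 + 57 = 203
  K = 130
  Y = 253 + 6·203 − 5·130 = 821
Comparing — Policy A: Y=623, Policy B: Y=401, Policy C: Y=821. Lowest is 401 (Policy B).

401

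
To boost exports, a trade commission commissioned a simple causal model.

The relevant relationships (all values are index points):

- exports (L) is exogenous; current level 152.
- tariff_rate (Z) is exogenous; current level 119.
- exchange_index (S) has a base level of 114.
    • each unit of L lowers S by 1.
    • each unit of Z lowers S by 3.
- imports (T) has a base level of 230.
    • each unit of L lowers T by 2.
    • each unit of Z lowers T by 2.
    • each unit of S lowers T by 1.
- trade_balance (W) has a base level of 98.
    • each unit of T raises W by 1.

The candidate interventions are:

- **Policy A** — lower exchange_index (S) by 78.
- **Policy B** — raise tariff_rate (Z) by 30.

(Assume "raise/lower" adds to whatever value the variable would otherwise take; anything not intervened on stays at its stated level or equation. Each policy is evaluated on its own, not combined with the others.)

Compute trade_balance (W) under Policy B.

Policy B (Z + 30):
  L = 152
  Z = 119 + 30 = 149
  S = 114 − 152 − 3·149 = -485
  T = 230 − 2·152 − 2·149 − (-485) = 113
  W = 98 + 113 = 211

211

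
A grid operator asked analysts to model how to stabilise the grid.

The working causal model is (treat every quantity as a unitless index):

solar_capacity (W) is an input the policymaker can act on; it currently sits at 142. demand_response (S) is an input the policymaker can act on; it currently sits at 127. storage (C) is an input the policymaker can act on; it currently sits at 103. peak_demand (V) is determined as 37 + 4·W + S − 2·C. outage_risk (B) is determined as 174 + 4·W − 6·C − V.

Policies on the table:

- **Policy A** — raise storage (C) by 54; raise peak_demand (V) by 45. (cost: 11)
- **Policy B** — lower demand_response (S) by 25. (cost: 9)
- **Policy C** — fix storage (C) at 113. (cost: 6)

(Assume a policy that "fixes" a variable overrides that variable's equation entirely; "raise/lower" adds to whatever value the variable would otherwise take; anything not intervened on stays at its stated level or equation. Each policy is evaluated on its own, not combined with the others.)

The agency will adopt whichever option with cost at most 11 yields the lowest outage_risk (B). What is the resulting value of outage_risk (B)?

-663

Policy A (C + 54, V + 45):
  W = 142
  S = 127
  C = 103 + 54 = 157
  V = 37 + 4·142 + 127 − 2·157 (+45 from intervention) = 463
  B = 174 + 4·142 − 6·157 − 463 = -663
Policy B (S − 25):
  W = 142
  S = 127 − 25 = 102
  C = 103
  V = 37 + 4·142 + 102 − 2·103 = 501
  B = 174 + 4·142 − 6·103 − 501 = -377
Policy C (C := 113):
  W = 142
  S = 127
  C = 113
  V = 37 + 4·142 + 127 − 2·113 = 506
  B = 174 + 4·142 − 6·113 − 506 = -442
Comparing — Policy A: B=-663, Policy B: B=-377, Policy C: B=-442. Lowest is -663 (Policy A).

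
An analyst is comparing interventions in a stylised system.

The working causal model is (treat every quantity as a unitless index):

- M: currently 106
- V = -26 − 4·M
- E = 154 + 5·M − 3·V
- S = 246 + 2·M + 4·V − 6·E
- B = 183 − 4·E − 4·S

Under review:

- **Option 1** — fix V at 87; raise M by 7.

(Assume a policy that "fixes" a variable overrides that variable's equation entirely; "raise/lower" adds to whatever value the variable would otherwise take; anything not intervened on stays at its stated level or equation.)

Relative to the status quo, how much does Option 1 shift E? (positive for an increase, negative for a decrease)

Baseline:
  M = 106
  V = -26 − 4·106 = -450
  E = 154 + 5·106 − 3·(-450) = 2034
Option 1 (V := 87, M + 7):
  M = 106 + 7 = 113
  V = 87
  E = 154 + 5·113 − 3·87 = 458
Change in E: 458 − 2034 = -1576

-1576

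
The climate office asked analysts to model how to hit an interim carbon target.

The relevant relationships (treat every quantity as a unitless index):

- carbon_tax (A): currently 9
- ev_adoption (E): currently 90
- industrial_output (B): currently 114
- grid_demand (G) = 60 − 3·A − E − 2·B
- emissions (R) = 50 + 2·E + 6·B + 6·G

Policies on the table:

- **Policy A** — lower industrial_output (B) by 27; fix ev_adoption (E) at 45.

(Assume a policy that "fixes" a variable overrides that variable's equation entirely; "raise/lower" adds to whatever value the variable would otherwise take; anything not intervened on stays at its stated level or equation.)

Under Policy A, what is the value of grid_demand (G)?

Policy A (B − 27, E := 45):
  A = 9
  E = 45
  B = 114 − 27 = 87
  G = 60 − 3·9 − 45 − 2·87 = -186

-186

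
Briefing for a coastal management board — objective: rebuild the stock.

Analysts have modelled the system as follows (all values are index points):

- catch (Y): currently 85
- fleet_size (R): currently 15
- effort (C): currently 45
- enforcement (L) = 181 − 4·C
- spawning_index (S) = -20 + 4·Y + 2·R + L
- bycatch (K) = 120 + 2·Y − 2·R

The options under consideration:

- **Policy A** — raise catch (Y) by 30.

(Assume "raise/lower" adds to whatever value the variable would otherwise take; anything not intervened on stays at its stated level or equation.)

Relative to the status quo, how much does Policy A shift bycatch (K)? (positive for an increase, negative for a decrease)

60

Baseline:
  Y = 85
  R = 15
  K = 120 + 2·85 − 2·15 = 260
Policy A (Y + 30):
  Y = 85 + 30 = 115
  R = 15
  K = 120 + 2·115 − 2·15 = 320
Change in K: 320 − 260 = 60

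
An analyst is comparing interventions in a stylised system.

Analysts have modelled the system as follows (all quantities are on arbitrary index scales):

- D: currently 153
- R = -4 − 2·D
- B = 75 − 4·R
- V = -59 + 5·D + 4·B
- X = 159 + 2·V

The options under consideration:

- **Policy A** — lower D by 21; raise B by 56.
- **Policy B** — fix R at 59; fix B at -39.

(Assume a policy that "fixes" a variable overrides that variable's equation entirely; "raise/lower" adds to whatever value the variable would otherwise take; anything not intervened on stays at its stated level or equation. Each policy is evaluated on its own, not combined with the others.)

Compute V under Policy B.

550

Policy B (R := 59, B := -39):
  D = 153
  R = 59
  B = -39
  V = -59 + 5·153 + 4·(-39) = 550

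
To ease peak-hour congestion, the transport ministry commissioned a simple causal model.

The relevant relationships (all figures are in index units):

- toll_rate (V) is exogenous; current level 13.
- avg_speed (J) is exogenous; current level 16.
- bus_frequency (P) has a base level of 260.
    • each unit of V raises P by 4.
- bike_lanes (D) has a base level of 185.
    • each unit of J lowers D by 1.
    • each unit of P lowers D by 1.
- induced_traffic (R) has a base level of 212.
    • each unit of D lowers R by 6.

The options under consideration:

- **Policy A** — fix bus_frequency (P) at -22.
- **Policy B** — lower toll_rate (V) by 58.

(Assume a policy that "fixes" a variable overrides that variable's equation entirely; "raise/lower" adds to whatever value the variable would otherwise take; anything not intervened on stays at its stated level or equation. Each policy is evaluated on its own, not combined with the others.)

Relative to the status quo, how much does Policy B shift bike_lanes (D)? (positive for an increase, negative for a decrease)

232

Baseline:
  V = 13
  J = 16
  P = 260 + 4·13 = 312
  D = 185 − 16 − 312 = -143
Policy B (V − 58):
  V = 13 − 58 = -45
  J = 16
  P = 260 + 4·(-45) = 80
  D = 185 − 16 − 80 = 89
Change in D: 89 − (-143) = 232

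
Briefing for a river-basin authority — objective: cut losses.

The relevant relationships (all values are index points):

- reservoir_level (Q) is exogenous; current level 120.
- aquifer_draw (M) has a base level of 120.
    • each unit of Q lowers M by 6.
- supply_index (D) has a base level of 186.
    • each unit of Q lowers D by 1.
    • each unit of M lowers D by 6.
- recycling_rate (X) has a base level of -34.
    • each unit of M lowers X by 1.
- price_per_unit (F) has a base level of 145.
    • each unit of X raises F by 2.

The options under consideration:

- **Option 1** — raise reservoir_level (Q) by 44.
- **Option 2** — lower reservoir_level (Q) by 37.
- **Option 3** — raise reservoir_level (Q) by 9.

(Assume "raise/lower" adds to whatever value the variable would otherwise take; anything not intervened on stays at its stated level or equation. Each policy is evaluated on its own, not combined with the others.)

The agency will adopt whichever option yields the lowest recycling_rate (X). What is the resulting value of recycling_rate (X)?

Option 1 (Q + 44):
  Q = 120 + 44 = 164
  M = 120 − 6·164 = -864
  X = -34 − (-864) = 830
Option 2 (Q − 37):
  Q = 120 − 37 = 83
  M = 120 − 6·83 = -378
  X = -34 − (-378) = 344
Option 3 (Q + 9):
  Q = 120 + 9 = 129
  M = 120 − 6·129 = -654
  X = -34 − (-654) = 620
Comparing — Option 1: X=830, Option 2: X=344, Option 3: X=620. Lowest is 344 (Option 2).

344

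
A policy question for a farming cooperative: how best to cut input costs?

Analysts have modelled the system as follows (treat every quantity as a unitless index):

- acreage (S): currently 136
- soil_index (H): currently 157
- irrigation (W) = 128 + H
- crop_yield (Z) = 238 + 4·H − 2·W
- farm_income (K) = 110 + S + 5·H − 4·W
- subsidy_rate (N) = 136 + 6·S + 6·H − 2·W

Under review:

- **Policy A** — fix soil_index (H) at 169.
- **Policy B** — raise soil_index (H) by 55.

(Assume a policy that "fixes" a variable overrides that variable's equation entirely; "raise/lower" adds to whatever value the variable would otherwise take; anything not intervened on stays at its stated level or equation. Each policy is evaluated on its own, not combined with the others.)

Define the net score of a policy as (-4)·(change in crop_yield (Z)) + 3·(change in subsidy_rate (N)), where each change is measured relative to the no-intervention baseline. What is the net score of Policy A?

48

Baseline:
  S = 136
  H = 157
  W = 128 + 157 = 285
  Z = 238 + 4·157 − 2·285 = 296
  N = 136 + 6·136 + 6·157 − 2·285 = 1324
Policy A (H := 169):
  S = 136
  H = 169
  W = 128 + 169 = 297
  Z = 238 + 4·169 − 2·297 = 320
  N = 136 + 6·136 + 6·169 − 2·297 = 1372
ΔZ = 320 − 296 = 24; ΔN = 1372 − 1324 = 48
Score = (-4)·24 + 3·48 = 48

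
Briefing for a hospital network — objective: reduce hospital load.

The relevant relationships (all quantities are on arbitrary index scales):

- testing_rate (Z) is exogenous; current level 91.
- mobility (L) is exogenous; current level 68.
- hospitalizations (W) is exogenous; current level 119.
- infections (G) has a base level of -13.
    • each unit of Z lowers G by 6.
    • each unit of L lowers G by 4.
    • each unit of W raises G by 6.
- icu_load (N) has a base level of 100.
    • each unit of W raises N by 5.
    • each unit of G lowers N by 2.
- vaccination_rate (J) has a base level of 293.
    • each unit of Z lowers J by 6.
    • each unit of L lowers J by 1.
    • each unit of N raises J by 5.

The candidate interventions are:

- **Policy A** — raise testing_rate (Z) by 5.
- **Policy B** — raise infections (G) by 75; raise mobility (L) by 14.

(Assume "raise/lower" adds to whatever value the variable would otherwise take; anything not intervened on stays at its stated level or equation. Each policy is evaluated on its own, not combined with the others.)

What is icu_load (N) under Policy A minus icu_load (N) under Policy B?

98

Policy A (Z + 5):
  Z = 91 + 5 = 96
  L = 68
  W = 119
  G = -13 − 6·96 − 4·68 + 6·119 = -147
  N = 100 + 5·119 − 2·(-147) = 989
Policy B (G + 75, L + 14):
  Z = 91
  L = 68 + 14 = 82
  W = 119
  G = -13 − 6·91 − 4·82 + 6·119 (+75 from intervention) = -98
  N = 100 + 5·119 − 2·(-98) = 891
N: 989 − 891 = 98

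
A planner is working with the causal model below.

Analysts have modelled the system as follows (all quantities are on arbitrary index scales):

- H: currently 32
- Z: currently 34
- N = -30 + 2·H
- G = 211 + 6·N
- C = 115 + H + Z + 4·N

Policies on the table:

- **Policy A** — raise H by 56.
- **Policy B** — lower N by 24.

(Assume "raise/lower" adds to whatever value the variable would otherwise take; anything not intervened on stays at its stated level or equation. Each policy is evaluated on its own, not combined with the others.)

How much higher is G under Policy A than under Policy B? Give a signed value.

816

Policy A (H + 56):
  H = 32 + 56 = 88
  N = -30 + 2·88 = 146
  G = 211 + 6·146 = 1087
Policy B (N − 24):
  H = 32
  N = -30 + 2·32 (−24 from intervention) = 10
  G = 211 + 6·10 = 271
G: 1087 − 271 = 816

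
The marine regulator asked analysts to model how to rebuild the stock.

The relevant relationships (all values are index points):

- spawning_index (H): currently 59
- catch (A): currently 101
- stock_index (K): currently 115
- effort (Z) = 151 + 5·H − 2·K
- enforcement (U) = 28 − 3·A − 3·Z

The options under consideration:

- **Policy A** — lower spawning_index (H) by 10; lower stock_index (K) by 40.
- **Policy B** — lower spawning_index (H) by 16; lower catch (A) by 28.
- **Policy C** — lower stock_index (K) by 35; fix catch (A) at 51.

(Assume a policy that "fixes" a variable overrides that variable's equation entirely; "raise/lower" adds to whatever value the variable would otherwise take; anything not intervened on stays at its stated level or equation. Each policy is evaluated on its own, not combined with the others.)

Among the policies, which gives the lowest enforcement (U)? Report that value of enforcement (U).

Policy A (H − 10, K − 40):
  H = 59 − 10 = 49
  A = 101
  K = 115 − 40 = 75
  Z = 151 + 5·49 − 2·75 = 246
  U = 28 − 3·101 − 3·246 = -1013
Policy B (H − 16, A − 28):
  H = 59 − 16 = 43
  A = 101 − 28 = 73
  K = 115
  Z = 151 + 5·43 − 2·115 = 136
  U = 28 − 3·73 − 3·136 = -599
Policy C (K − 35, A := 51):
  H = 59
  A = 51
  K = 115 − 35 = 80
  Z = 151 + 5·59 − 2·80 = 286
  U = 28 − 3·51 − 3·286 = -983
Comparing — Policy A: U=-1013, Policy B: U=-599, Policy C: U=-983. Lowest is -1013 (Policy A).

-1013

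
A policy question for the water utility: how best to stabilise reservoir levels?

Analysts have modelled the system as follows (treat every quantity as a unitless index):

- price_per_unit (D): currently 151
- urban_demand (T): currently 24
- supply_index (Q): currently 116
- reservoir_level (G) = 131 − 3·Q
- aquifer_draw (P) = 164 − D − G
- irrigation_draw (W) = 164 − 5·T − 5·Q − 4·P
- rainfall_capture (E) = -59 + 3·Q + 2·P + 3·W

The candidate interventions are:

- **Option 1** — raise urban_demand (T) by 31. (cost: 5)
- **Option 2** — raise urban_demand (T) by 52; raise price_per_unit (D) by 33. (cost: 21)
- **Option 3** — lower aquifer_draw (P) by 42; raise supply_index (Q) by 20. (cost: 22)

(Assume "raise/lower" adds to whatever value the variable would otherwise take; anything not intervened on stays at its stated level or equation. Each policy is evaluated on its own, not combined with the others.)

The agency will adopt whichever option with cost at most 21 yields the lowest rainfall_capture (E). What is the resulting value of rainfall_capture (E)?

-4084

Option 1 (T + 31):
  D = 151
  T = 24 + 31 = 55
  Q = 116
  G = 131 − 3·116 = -217
  P = 164 − 151 − (-217) = 230
  W = 164 − 5·55 − 5·116 − 4·230 = -1611
  E = -59 + 3·116 + 2·230 + 3·(-1611) = -4084
Option 2 (T + 52, D + 33):
  D = 151 + 33 = 184
  T = 24 + 52 = 76
  Q = 116
  G = 131 − 3·116 = -217
  P = 164 − 184 − (-217) = 197
  W = 164 − 5·76 − 5·116 − 4·197 = -1584
  E = -59 + 3·116 + 2·197 + 3·(-1584) = -4069
Comparing — Option 1: E=-4084, Option 2: E=-4069. Lowest is -4084 (Option 1).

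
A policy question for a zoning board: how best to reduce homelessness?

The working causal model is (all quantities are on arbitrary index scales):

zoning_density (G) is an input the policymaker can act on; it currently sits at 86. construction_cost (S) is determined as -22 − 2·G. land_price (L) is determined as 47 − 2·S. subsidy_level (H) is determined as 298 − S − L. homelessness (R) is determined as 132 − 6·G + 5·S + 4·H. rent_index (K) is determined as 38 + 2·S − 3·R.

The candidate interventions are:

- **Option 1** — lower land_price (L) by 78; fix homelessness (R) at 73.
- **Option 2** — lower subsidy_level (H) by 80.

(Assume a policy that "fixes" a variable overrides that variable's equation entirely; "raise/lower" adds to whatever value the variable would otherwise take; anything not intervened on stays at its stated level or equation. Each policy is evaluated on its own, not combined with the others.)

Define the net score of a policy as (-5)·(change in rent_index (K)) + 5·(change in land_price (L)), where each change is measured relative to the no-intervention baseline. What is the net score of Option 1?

Baseline:
  G = 86
  S = -22 − 2·86 = -194
  L = 47 − 2·(-194) = 435
  H = 298 − (-194) − 435 = 57
  R = 132 − 6·86 + 5·(-194) + 4·57 = -1126
  K = 38 + 2·(-194) − 3·(-1126) = 3028
Option 1 (L − 78, R := 73):
  G = 86
  S = -22 − 2·86 = -194
  L = 47 − 2·(-194) (−78 from intervention) = 357
  H = 298 − (-194) − 357 = 135
  R = 73
  K = 38 + 2·(-194) − 3·73 = -569
ΔK = -569 − 3028 = -3597; ΔL = 357 − 435 = -78
Score = (-5)·(-3597) + 5·(-78) = 17595

17595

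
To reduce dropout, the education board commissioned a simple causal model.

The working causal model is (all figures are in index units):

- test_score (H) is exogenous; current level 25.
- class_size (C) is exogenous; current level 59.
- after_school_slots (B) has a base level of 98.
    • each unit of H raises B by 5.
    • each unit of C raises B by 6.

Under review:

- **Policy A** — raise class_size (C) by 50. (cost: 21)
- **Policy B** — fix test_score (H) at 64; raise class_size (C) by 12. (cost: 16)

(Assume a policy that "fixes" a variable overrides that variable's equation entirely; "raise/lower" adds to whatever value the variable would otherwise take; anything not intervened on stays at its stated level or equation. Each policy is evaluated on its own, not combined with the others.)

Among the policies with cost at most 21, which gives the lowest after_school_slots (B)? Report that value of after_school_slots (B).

844

Policy A (C + 50):
  H = 25
  C = 59 + 50 = 109
  B = 98 + 5·25 + 6·109 = 877
Policy B (H := 64, C + 12):
  H = 64
  C = 59 + 12 = 71
  B = 98 + 5·64 + 6·71 = 844
Comparing — Policy A: B=877, Policy B: B=844. Lowest is 844 (Policy B).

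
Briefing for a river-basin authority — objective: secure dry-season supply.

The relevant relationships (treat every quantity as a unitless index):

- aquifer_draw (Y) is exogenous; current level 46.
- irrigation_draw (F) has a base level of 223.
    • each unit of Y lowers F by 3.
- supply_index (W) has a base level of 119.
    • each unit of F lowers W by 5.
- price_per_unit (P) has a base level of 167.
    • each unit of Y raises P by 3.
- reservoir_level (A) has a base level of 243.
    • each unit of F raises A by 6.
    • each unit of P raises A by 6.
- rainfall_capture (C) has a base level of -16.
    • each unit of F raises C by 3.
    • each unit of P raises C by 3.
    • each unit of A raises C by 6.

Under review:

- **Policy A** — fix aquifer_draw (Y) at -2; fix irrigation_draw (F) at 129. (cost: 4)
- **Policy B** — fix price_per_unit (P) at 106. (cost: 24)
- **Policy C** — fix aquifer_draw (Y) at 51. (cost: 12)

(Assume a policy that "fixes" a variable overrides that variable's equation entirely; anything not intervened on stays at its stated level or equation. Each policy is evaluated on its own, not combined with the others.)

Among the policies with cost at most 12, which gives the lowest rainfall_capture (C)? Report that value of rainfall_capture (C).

12752

Policy A (Y := -2, F := 129):
  Y = -2
  F = 129
  P = 167 + 3·(-2) = 161
  A = 243 + 6·129 + 6·161 = 1983
  C = -16 + 3·129 + 3·161 + 6·1983 = 12752
Policy C (Y := 51):
  Y = 51
  F = 223 − 3·51 = 70
  P = 167 + 3·51 = 320
  A = 243 + 6·70 + 6·320 = 2583
  C = -16 + 3·70 + 3·320 + 6·2583 = 16652
Comparing — Policy A: C=12752, Policy C: C=16652. Lowest is 12752 (Policy A).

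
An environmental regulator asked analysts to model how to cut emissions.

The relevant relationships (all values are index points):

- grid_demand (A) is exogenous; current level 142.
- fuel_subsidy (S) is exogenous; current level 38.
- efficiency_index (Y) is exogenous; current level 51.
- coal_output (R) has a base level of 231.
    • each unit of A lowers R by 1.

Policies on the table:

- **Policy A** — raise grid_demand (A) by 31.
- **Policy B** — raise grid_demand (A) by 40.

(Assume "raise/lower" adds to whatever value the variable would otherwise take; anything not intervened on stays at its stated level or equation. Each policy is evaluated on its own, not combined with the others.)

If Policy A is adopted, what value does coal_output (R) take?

Policy A (A + 31):
  A = 142 + 31 = 173
  R = 231 − 173 = 58

58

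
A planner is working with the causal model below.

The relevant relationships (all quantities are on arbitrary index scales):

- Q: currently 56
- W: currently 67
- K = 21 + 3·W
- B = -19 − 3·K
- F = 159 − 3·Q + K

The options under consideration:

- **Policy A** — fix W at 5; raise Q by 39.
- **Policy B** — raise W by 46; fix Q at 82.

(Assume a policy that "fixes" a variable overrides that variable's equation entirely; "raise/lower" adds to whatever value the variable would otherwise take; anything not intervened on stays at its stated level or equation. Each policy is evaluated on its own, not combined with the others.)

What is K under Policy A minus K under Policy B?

-324

Policy A (W := 5, Q + 39):
  W = 5
  K = 21 + 3·5 = 36
Policy B (W + 46, Q := 82):
  W = 67 + 46 = 113
  K = 21 + 3·113 = 360
K: 36 − 360 = -324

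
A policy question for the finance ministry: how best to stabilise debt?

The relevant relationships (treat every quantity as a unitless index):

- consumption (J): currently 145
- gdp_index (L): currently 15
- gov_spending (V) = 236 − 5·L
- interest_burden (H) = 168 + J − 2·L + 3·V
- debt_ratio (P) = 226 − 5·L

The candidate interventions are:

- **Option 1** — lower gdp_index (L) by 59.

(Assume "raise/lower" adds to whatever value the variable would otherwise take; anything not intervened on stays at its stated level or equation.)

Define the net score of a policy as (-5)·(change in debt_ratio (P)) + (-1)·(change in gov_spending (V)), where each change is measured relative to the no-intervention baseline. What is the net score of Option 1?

-1770

Baseline:
  L = 15
  V = 236 − 5·15 = 161
  P = 226 − 5·15 = 151
Option 1 (L − 59):
  L = 15 − 59 = -44
  V = 236 − 5·(-44) = 456
  P = 226 − 5·(-44) = 446
ΔP = 446 − 151 = 295; ΔV = 456 − 161 = 295
Score = (-5)·295 + (-1)·295 = -1770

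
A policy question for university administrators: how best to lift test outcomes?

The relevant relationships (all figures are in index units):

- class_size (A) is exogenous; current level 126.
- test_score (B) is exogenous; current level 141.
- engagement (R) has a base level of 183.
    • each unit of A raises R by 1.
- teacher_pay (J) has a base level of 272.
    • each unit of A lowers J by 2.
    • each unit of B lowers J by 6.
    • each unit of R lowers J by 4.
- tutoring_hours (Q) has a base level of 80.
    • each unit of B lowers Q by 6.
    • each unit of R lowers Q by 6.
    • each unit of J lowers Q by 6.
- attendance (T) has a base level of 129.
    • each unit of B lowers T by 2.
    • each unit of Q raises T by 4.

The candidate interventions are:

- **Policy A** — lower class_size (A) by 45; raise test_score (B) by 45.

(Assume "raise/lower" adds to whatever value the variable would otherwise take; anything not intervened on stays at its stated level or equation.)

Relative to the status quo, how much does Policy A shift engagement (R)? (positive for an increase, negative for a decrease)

Baseline:
  A = 126
  R = 183 + 126 = 309
Policy A (A − 45, B + 45):
  A = 126 − 45 = 81
  R = 183 + 81 = 264
Change in R: 264 − 309 = -45

-45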